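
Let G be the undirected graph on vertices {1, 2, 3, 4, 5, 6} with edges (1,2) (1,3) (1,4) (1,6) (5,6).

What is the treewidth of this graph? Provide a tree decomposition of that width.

Treewidth 1.
One optimal decomposition is:
Bags: B1 = {1, 6}  B2 = {1, 2}  B3 = {5, 6}  B4 = {1, 4}  B5 = {1, 3}
Tree: B1–B2, B1–B3, B2–B4, B2–B5

Every bag has size at most 2, so the width is 2 − 1 = 1 and tw(G) ≤ 1. Any graph with an edge has treewidth ≥ 1, and G has the edge 1–6. Hence tw(G) = 1 exactly.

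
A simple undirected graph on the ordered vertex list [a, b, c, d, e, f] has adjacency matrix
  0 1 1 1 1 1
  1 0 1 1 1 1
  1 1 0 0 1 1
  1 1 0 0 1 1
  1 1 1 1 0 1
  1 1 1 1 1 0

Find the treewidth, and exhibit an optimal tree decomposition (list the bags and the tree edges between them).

Treewidth 4.
One such decomposition:
Bags: B1 = {a, b, c, e, f}  B2 = {a, b, d, e, f}
Tree: B1–B2

Each bag holds 5 vertices, so the decomposition has width 4, which upper-bounds the treewidth. For the lower bound, the 5 vertices {a, b, d, e, f} are pairwise adjacent, and any tree decomposition puts a clique entirely inside one bag — forcing width ≥ 4. Hence tw(G) = 4 exactly.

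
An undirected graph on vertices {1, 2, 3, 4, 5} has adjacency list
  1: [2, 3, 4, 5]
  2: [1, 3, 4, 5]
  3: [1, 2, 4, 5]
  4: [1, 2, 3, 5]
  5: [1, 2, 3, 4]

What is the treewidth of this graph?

A width-4 tree decomposition is:
Bags: B1 = {1, 2, 3, 4, 5}
Tree: (single bag)
A single bag containing all 5 vertices is trivially a valid decomposition of width 4. For the lower bound, the 5 vertices {1, 2, 3, 4, 5} are pairwise adjacent, and any tree decomposition puts a clique entirely inside one bag — forcing width ≥ 4. Therefore the treewidth is 4.

4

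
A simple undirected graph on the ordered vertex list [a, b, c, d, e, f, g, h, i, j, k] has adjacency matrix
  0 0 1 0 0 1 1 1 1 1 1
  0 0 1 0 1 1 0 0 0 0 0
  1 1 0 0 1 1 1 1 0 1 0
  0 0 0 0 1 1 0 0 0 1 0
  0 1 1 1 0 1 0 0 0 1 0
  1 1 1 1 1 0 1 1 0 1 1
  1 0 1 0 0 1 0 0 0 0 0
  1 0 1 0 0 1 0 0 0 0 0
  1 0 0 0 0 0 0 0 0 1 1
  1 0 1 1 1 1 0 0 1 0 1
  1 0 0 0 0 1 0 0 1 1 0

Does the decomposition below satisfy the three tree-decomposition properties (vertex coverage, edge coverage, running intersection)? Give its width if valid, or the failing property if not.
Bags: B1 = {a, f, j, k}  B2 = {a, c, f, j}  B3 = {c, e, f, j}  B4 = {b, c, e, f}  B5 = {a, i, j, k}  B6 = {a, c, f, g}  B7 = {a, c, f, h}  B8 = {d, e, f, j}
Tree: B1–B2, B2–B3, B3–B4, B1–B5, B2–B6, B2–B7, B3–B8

Checking the three conditions: (i) the bags cover all of {a, b, c, d, e, f, g, h, i, j, k}; (ii) for each edge, some bag contains both endpoints; (iii) the bags containing any fixed vertex form a subtree. All hold, so the decomposition is valid with width 4 − 1 = 3.

Yes; width 3.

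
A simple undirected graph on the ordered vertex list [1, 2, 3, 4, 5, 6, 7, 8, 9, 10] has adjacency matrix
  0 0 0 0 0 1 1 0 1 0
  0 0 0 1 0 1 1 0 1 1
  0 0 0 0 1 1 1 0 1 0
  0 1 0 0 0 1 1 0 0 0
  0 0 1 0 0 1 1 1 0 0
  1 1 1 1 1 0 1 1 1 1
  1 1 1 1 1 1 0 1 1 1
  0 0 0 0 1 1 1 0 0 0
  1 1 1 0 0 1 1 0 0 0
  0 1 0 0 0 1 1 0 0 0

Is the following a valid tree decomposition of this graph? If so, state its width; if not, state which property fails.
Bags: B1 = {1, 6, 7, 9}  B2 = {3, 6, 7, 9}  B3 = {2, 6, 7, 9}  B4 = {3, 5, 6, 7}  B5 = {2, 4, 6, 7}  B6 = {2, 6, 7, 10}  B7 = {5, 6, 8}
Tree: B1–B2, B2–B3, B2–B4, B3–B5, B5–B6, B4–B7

No — edge (7,8) lies in no bag.

A tree decomposition must satisfy three properties: every vertex lies in some bag; for every edge, both endpoints lie together in some bag; and for every vertex, the bags containing it form a connected subtree. Here edge (7,8) lies in no bag, so the decomposition is invalid.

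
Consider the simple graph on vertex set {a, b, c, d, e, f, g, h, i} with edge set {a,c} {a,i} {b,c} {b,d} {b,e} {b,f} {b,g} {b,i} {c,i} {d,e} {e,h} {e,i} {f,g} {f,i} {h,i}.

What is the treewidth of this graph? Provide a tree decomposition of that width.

Every bag has size at most 3, so the width is 3 − 1 = 2 and tw(G) ≤ 2. Conversely, {e, h, i} is a clique of size 3, and the vertices of any clique must share a bag in every tree decomposition; so some bag has ≥ 3 vertices and tw(G) ≥ 2. Hence tw(G) = 2 exactly.

Treewidth 2.
One optimal decomposition is:
Bags: B1 = {b, f, i}  B2 = {b, e, i}  B3 = {e, h, i}  B4 = {b, d, e}  B5 = {b, f, g}  B6 = {b, c, i}  B7 = {a, c, i}
Tree: B1–B2, B2–B3, B2–B4, B1–B5, B1–B6, B6–B7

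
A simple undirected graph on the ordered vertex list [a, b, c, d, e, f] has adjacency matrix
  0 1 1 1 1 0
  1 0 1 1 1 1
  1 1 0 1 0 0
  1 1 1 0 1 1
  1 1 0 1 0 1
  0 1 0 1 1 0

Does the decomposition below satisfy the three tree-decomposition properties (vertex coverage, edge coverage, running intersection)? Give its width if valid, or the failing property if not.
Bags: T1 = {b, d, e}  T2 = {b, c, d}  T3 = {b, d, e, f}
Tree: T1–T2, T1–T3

A tree decomposition must satisfy three properties: every vertex lies in some bag; for every edge, both endpoints lie together in some bag; and for every vertex, the bags containing it form a connected subtree. Here vertex a appears in no bag, so the decomposition is invalid.

No — vertex a appears in no bag.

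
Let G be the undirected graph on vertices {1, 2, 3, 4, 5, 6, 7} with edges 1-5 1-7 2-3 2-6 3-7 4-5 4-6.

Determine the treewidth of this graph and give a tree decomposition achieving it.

Treewidth 2.
One optimal decomposition is:
Bags: B1 = {1, 4, 5}  B2 = {1, 4, 7}  B3 = {3, 4, 7}  B4 = {2, 3, 4}  B5 = {2, 4, 6}
Tree: B1–B2, B2–B3, B3–B4, B4–B5

Each bag holds 3 vertices, so the decomposition has width 2, which upper-bounds the treewidth. The edges 4–5–1–7–3–2–6–4 form a cycle, so G is not a tree and its treewidth is at least 2. The upper and lower bounds meet at 2, so that is the treewidth.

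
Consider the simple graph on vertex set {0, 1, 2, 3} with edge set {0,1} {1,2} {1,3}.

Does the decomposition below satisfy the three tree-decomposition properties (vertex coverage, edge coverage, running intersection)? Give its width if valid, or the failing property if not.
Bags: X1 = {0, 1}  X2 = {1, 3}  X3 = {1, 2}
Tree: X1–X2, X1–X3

Yes; width 1.

Vertex coverage: the bags together contain {0, 1, 2, 3}, the full vertex set. Edge coverage: each edge of G has both endpoints in at least one bag. Running intersection: for every vertex, the bags containing it form a connected subtree. All three properties hold, so this is a valid tree decomposition of width max|bag| − 1 = 1, and hence tw(G) ≤ 1.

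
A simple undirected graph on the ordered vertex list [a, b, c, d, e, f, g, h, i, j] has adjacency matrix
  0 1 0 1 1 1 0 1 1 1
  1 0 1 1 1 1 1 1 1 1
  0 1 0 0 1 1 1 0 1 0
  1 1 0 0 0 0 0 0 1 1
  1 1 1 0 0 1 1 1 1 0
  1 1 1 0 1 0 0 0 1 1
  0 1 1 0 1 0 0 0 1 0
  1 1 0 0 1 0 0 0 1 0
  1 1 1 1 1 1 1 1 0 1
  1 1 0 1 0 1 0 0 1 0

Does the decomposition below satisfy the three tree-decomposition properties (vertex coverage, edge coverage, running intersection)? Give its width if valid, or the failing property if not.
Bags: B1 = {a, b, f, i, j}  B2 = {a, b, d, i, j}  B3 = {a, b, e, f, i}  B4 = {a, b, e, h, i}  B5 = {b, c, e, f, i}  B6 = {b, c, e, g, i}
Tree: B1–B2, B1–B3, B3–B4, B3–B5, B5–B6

Checking the three conditions: (i) the bags cover all of {a, b, c, d, e, f, g, h, i, j}; (ii) for each edge, some bag contains both endpoints; (iii) the bags containing any fixed vertex form a subtree. All hold, so the decomposition is valid with width 5 − 1 = 4.

Yes; width 4.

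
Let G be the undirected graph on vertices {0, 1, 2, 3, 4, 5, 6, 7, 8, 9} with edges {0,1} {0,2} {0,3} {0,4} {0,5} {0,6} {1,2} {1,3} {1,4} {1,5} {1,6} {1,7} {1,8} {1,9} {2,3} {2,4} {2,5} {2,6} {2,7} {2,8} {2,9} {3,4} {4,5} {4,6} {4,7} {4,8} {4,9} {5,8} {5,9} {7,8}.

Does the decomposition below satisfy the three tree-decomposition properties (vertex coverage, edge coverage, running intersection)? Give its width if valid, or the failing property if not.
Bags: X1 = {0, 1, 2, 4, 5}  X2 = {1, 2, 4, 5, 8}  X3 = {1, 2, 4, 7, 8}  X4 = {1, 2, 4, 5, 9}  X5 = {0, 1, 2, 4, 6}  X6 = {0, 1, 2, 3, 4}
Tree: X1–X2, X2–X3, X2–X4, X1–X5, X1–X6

Yes; width 4.

Checking the three conditions: (i) the bags cover all of {0, 1, 2, 3, 4, 5, 6, 7, 8, 9}; (ii) for each edge, some bag contains both endpoints; (iii) the bags containing any fixed vertex form a subtree. All hold, so the decomposition is valid with width 5 − 1 = 4.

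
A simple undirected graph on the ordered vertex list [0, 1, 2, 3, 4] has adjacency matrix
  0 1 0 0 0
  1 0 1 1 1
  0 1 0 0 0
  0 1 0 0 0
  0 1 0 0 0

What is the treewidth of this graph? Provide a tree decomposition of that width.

Treewidth 1.
One optimal decomposition is:
Bags: B1 = {1, 3}  B2 = {1, 2}  B3 = {1, 4}  B4 = {0, 1}
Tree: B1–B2, B2–B3, B1–B4

Each bag holds 2 vertices, so the decomposition has width 1, which upper-bounds the treewidth. Any graph with an edge has treewidth ≥ 1, and G has the edge 1–3. Hence tw(G) = 1 exactly.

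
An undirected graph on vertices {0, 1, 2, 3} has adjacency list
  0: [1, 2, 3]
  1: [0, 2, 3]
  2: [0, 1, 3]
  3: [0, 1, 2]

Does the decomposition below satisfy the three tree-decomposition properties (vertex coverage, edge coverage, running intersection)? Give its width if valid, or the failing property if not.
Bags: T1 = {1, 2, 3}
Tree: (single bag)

A tree decomposition must satisfy three properties: every vertex lies in some bag; for every edge, both endpoints lie together in some bag; and for every vertex, the bags containing it form a connected subtree. Here vertex 0 appears in no bag, so the decomposition is invalid.

No — vertex 0 appears in no bag.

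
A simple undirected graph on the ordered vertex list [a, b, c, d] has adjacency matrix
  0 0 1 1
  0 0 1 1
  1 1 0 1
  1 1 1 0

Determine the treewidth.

A width-2 tree decomposition is:
Bags: B1 = {a, c, d}  B2 = {b, c, d}
Tree: B1–B2
Every bag has size at most 3, so the width is 3 − 1 = 2 and tw(G) ≤ 2. For the lower bound, the 3 vertices {a, c, d} are pairwise adjacent, and any tree decomposition puts a clique entirely inside one bag — forcing width ≥ 2. The upper and lower bounds meet at 2, so that is the treewidth.

2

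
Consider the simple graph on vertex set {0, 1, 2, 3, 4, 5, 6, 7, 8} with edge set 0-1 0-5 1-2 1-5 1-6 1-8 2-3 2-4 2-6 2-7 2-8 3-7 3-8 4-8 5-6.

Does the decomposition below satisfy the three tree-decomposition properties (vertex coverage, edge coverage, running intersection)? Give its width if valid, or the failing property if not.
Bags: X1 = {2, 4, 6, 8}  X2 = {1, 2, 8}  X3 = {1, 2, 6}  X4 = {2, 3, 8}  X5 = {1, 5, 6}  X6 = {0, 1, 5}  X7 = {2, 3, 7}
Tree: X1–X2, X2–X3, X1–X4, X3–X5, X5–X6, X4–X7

A tree decomposition must satisfy three properties: every vertex lies in some bag; for every edge, both endpoints lie together in some bag; and for every vertex, the bags containing it form a connected subtree. Here bags containing vertex 6 are not connected in the tree, so the decomposition is invalid.

No — bags containing vertex 6 are not connected in the tree.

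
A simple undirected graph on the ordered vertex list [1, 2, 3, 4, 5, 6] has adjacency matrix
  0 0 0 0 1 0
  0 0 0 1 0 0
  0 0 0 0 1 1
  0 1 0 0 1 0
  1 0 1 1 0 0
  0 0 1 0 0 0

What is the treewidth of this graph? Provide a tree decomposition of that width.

Treewidth 1.
One optimal decomposition is:
Bags: B1 = {4, 5}  B2 = {3, 5}  B3 = {3, 6}  B4 = {2, 4}  B5 = {1, 5}
Tree: B1–B2, B2–B3, B1–B4, B1–B5

Every bag has size at most 2, so the width is 2 − 1 = 1 and tw(G) ≤ 1. Any graph with an edge has treewidth ≥ 1, and G has the edge 5–4. Combining the bounds, tw(G) = 1.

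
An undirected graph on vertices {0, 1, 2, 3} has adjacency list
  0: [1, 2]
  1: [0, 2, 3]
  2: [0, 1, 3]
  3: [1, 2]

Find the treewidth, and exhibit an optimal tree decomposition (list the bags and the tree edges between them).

Treewidth 2.
One such decomposition:
Bags: B1 = {0, 1, 2}  B2 = {1, 2, 3}
Tree: B1–B2

Each bag holds 3 vertices, so the decomposition has width 2, which upper-bounds the treewidth. On the other hand G contains the 3-clique {0, 1, 2}. A clique must lie in a single bag of any decomposition, so no decomposition can have width below 2. Hence tw(G) = 2 exactly.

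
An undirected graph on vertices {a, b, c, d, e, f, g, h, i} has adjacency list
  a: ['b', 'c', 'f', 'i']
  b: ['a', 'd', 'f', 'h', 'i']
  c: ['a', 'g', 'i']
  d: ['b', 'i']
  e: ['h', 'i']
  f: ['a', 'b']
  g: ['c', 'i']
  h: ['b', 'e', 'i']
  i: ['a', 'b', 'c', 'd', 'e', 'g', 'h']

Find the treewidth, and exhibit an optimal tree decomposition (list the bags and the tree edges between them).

Treewidth 2.
Bags: B1 = {a, b, i}  B2 = {a, c, i}  B3 = {b, h, i}  B4 = {a, b, f}  B5 = {c, g, i}  B6 = {e, h, i}  B7 = {b, d, i}
Tree: B1–B2, B1–B3, B1–B4, B2–B5, B3–B6, B1–B7

The largest bag has 3 vertices, giving width 2; this decomposition certifies tw(G) ≤ 2. On the other hand G contains the 3-clique {a, b, f}. A clique must lie in a single bag of any decomposition, so no decomposition can have width below 2. The upper and lower bounds meet at 2, so that is the treewidth.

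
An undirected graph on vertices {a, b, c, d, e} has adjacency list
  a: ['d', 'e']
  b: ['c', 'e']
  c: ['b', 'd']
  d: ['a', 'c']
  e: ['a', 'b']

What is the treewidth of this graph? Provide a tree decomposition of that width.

Every bag has size at most 3, so the width is 3 − 1 = 2 and tw(G) ≤ 2. The edges c–d–a–e–b–c form a cycle, so G is not a tree and its treewidth is at least 2. Therefore the treewidth is 2.

Treewidth 2.
One such decomposition:
Bags: B1 = {a, c, d}  B2 = {a, c, e}  B3 = {b, c, e}
Tree: B1–B2, B2–B3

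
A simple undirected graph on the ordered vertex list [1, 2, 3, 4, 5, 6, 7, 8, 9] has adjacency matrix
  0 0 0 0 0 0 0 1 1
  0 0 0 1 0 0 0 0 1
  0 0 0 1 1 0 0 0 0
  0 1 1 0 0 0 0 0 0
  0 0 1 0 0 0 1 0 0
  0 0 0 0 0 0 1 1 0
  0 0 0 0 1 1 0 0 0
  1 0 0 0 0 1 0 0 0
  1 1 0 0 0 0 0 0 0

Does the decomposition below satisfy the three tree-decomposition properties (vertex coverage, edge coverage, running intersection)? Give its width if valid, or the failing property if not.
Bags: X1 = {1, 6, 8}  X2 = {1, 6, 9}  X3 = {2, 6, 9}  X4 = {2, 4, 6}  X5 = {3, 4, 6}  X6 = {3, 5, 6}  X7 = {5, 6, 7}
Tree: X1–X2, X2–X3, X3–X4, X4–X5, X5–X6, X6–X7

Yes; width 2.

Checking the three conditions: (i) the bags cover all of {1, 2, 3, 4, 5, 6, 7, 8, 9}; (ii) for each edge, some bag contains both endpoints; (iii) the bags containing any fixed vertex form a subtree. All hold, so the decomposition is valid with width 3 − 1 = 2.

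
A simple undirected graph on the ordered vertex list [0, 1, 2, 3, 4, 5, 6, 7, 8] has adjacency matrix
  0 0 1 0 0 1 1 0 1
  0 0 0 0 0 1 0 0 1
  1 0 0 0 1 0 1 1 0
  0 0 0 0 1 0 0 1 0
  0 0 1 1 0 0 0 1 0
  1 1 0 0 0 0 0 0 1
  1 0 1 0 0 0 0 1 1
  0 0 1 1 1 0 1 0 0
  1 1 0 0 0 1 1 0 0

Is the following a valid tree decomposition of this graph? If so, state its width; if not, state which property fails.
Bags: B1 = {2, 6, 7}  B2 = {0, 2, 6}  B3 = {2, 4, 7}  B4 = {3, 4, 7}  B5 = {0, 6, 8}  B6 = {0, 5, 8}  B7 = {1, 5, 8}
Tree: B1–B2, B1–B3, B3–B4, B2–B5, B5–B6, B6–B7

Every vertex of G appears in some bag (union = {0, 1, 2, 3, 4, 5, 6, 7, 8}); every edge is covered by a bag; and for each vertex v the set of bags containing v is connected in the bag tree. The decomposition is therefore valid. The largest bag has 3 vertices, so the width is 2.

Yes; width 2.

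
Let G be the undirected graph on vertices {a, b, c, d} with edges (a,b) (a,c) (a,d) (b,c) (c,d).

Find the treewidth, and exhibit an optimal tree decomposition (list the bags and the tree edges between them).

The largest bag has 3 vertices, giving width 2; this decomposition certifies tw(G) ≤ 2. For the lower bound, the 3 vertices {a, c, d} are pairwise adjacent, and any tree decomposition puts a clique entirely inside one bag — forcing width ≥ 2. Therefore the treewidth is 2.

Treewidth 2.
Bags: B1 = {a, b, c}  B2 = {a, c, d}
Tree: B1–B2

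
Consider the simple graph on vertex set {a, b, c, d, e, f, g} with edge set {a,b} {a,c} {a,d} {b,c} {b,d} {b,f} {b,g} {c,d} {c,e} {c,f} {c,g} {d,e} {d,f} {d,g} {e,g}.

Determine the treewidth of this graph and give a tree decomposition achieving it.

Every bag has size at most 4, so the width is 4 − 1 = 3 and tw(G) ≤ 3. For the lower bound, the 4 vertices {c, d, e, g} are pairwise adjacent, and any tree decomposition puts a clique entirely inside one bag — forcing width ≥ 3. Therefore the treewidth is 3.

Treewidth 3.
One such decomposition:
Bags: B1 = {b, c, d, f}  B2 = {b, c, d, g}  B3 = {a, b, c, d}  B4 = {c, d, e, g}
Tree: B1–B2, B2–B3, B2–B4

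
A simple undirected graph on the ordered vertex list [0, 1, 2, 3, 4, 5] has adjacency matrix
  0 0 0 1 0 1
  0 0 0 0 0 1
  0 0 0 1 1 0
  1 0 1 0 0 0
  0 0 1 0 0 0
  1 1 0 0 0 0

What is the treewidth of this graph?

1

A width-1 tree decomposition is:
Bags: B1 = {1, 5}  B2 = {0, 5}  B3 = {0, 3}  B4 = {2, 3}  B5 = {2, 4}
Tree: B1–B2, B2–B3, B3–B4, B4–B5
The largest bag has 2 vertices, giving width 1; this decomposition certifies tw(G) ≤ 1. Since G has at least one edge (e.g. 1–5), it is not an edgeless graph, so tw(G) ≥ 1. The upper and lower bounds meet at 1, so that is the treewidth.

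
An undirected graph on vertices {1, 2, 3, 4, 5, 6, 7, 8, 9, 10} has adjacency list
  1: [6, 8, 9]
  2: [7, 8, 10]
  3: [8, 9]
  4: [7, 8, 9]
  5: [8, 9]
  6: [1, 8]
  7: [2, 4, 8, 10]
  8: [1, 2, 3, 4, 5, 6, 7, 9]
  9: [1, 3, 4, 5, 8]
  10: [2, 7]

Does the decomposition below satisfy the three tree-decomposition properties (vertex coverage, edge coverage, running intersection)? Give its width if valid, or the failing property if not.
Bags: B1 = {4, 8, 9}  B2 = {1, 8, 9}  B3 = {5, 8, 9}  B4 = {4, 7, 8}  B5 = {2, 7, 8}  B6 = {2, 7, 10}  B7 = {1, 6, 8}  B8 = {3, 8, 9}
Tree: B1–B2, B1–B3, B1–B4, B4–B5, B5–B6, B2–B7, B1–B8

Checking the three conditions: (i) the bags cover all of {1, 2, 3, 4, 5, 6, 7, 8, 9, 10}; (ii) for each edge, some bag contains both endpoints; (iii) the bags containing any fixed vertex form a subtree. All hold, so the decomposition is valid with width 3 − 1 = 2.

Yes; width 2.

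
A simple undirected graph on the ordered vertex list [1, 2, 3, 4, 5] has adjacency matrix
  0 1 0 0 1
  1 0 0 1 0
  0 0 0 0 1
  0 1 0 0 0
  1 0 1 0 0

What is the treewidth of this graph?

1

A width-1 tree decomposition is:
Bags: B1 = {3, 5}  B2 = {1, 5}  B3 = {1, 2}  B4 = {2, 4}
Tree: B1–B2, B2–B3, B3–B4
Each bag holds 2 vertices, so the decomposition has width 1, which upper-bounds the treewidth. Since G has at least one edge (e.g. 3–5), it is not an edgeless graph, so tw(G) ≥ 1. Hence tw(G) = 1 exactly.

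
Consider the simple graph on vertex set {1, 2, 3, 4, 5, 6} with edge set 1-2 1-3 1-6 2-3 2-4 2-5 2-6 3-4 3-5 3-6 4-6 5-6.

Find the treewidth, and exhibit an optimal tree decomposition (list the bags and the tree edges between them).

Every bag has size at most 4, so the width is 4 − 1 = 3 and tw(G) ≤ 3. For the lower bound, the 4 vertices {1, 2, 3, 6} are pairwise adjacent, and any tree decomposition puts a clique entirely inside one bag — forcing width ≥ 3. Therefore the treewidth is 3.

Treewidth 3.
One optimal decomposition is:
Bags: B1 = {1, 2, 3, 6}  B2 = {2, 3, 4, 6}  B3 = {2, 3, 5, 6}
Tree: B1–B2, B2–B3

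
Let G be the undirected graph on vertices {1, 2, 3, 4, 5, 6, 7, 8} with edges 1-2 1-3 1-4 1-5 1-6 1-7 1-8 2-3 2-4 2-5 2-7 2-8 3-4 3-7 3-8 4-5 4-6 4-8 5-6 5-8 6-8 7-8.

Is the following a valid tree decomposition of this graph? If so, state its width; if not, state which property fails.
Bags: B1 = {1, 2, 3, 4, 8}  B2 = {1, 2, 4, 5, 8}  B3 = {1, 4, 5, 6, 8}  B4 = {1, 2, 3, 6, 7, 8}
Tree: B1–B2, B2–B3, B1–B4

A tree decomposition must satisfy three properties: every vertex lies in some bag; for every edge, both endpoints lie together in some bag; and for every vertex, the bags containing it form a connected subtree. Here bags containing vertex 6 are not connected in the tree, so the decomposition is invalid.

No — bags containing vertex 6 are not connected in the tree.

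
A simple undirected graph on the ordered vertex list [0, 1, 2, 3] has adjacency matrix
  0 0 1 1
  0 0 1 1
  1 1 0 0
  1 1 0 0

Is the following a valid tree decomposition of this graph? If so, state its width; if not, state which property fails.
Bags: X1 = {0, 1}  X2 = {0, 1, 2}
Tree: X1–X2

A tree decomposition must satisfy three properties: every vertex lies in some bag; for every edge, both endpoints lie together in some bag; and for every vertex, the bags containing it form a connected subtree. Here vertex 3 appears in no bag, so the decomposition is invalid.

No — vertex 3 appears in no bag.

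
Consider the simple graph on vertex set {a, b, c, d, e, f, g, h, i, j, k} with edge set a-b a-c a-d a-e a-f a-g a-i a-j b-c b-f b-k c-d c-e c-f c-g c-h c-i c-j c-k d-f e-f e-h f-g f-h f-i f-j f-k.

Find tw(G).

3

A width-3 tree decomposition is:
Bags: B1 = {b, c, f, k}  B2 = {a, b, c, f}  B3 = {a, c, f, i}  B4 = {a, c, f, j}  B5 = {a, c, d, f}  B6 = {a, c, e, f}  B7 = {c, e, f, h}  B8 = {a, c, f, g}
Tree: B1–B2, B2–B3, B3–B4, B2–B5, B3–B6, B6–B7, B6–B8
Every bag has size at most 4, so the width is 4 − 1 = 3 and tw(G) ≤ 3. On the other hand G contains the 4-clique {c, e, f, h}. A clique must lie in a single bag of any decomposition, so no decomposition can have width below 3. The upper and lower bounds meet at 3, so that is the treewidth.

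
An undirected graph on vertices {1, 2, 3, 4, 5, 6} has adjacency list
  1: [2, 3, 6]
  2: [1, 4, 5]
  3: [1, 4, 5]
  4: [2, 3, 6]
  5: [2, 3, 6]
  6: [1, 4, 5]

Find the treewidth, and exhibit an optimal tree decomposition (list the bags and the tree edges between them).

Every bag has size at most 4, so the width is 4 − 1 = 3 and tw(G) ≤ 3. For the lower bound: the 4 vertex sets {4,6}, {1,2}, {3}, {5} are disjoint, each induces a connected subgraph, and every pair is joined by at least one edge of G. Contracting each set to a single vertex therefore yields K_{4} as a minor, and since treewidth is minor-monotone, tw(G) ≥ tw(K_{4}) = 3. Combining the bounds, tw(G) = 3.

Treewidth 3.
One such decomposition:
Bags: B1 = {2, 3, 4, 6}  B2 = {1, 2, 3, 6}  B3 = {2, 3, 5, 6}
Tree: B1–B2, B2–B3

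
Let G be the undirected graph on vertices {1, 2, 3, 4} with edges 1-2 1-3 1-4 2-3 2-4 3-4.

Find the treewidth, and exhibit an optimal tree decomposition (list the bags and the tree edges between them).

Treewidth 3.
Bags: B1 = {1, 2, 3, 4}
Tree: (single bag)

With just one bag of size 4, the width is 4 − 1 = 3, so tw(G) ≤ 3. On the other hand G contains the 4-clique {1, 2, 3, 4}. A clique must lie in a single bag of any decomposition, so no decomposition can have width below 3. The upper and lower bounds meet at 3, so that is the treewidth.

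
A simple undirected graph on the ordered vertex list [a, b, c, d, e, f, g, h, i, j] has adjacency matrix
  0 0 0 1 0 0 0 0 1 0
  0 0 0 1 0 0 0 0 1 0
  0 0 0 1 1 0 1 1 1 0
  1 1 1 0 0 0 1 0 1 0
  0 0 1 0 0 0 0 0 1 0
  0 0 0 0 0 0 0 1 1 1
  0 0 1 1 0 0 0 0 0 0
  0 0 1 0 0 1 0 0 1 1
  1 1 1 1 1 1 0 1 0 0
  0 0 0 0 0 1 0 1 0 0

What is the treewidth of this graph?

2

A width-2 tree decomposition is:
Bags: B1 = {c, d, i}  B2 = {c, h, i}  B3 = {f, h, i}  B4 = {c, d, g}  B5 = {f, h, j}  B6 = {b, d, i}  B7 = {c, e, i}  B8 = {a, d, i}
Tree: B1–B2, B2–B3, B1–B4, B3–B5, B1–B6, B1–B7, B1–B8
The largest bag has 3 vertices, giving width 2; this decomposition certifies tw(G) ≤ 2. For the lower bound, the 3 vertices {c, d, g} are pairwise adjacent, and any tree decomposition puts a clique entirely inside one bag — forcing width ≥ 2. The upper and lower bounds meet at 2, so that is the treewidth.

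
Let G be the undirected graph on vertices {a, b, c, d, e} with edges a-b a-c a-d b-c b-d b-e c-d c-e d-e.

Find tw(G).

3

A width-3 tree decomposition is:
Bags: B1 = {b, c, d, e}  B2 = {a, b, c, d}
Tree: B1–B2
Every bag has size at most 4, so the width is 4 − 1 = 3 and tw(G) ≤ 3. For the lower bound, the 4 vertices {b, c, d, e} are pairwise adjacent, and any tree decomposition puts a clique entirely inside one bag — forcing width ≥ 3. Hence tw(G) = 3 exactly.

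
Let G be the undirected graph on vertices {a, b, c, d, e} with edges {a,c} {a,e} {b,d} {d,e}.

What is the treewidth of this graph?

A width-1 tree decomposition is:
Bags: B1 = {b, d}  B2 = {d, e}  B3 = {a, e}  B4 = {a, c}
Tree: B1–B2, B2–B3, B3–B4
Every bag has size at most 2, so the width is 2 − 1 = 1 and tw(G) ≤ 1. Since G has at least one edge (e.g. b–d), it is not an edgeless graph, so tw(G) ≥ 1. The upper and lower bounds meet at 1, so that is the treewidth.

1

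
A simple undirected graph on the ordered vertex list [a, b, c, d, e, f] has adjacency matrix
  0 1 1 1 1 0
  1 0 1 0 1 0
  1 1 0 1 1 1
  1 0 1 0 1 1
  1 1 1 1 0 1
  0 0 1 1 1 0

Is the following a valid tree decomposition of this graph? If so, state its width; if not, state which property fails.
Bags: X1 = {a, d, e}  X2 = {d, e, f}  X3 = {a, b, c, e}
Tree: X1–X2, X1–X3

No — edge (c,d) lies in no bag.

A tree decomposition must satisfy three properties: every vertex lies in some bag; for every edge, both endpoints lie together in some bag; and for every vertex, the bags containing it form a connected subtree. Here edge (c,d) lies in no bag, so the decomposition is invalid.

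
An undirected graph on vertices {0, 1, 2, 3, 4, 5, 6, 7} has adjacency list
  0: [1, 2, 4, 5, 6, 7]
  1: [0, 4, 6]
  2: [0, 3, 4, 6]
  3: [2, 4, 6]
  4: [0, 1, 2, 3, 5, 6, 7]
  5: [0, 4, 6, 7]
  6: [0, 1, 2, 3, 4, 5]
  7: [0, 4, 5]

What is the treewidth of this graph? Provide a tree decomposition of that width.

Treewidth 3.
One such decomposition:
Bags: B1 = {0, 2, 4, 6}  B2 = {0, 4, 5, 6}  B3 = {2, 3, 4, 6}  B4 = {0, 4, 5, 7}  B5 = {0, 1, 4, 6}
Tree: B1–B2, B1–B3, B2–B4, B2–B5

Every bag has size at most 4, so the width is 4 − 1 = 3 and tw(G) ≤ 3. For the lower bound, the 4 vertices {0, 1, 4, 6} are pairwise adjacent, and any tree decomposition puts a clique entirely inside one bag — forcing width ≥ 3. Hence tw(G) = 3 exactly.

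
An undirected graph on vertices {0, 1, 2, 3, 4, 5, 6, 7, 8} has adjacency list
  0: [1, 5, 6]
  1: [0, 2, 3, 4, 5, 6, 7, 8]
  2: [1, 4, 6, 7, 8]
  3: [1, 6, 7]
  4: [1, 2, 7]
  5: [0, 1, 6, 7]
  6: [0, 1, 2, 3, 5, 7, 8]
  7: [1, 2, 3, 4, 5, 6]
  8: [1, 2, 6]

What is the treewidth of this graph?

A width-3 tree decomposition is:
Bags: B1 = {1, 2, 6, 7}  B2 = {1, 2, 4, 7}  B3 = {1, 2, 6, 8}  B4 = {1, 5, 6, 7}  B5 = {1, 3, 6, 7}  B6 = {0, 1, 5, 6}
Tree: B1–B2, B1–B3, B1–B4, B4–B5, B4–B6
Every bag has size at most 4, so the width is 4 − 1 = 3 and tw(G) ≤ 3. For the lower bound, the 4 vertices {1, 2, 4, 7} are pairwise adjacent, and any tree decomposition puts a clique entirely inside one bag — forcing width ≥ 3. Combining the bounds, tw(G) = 3.

3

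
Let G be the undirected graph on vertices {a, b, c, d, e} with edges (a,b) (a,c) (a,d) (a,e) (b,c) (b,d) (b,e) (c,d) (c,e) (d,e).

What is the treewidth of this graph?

A width-4 tree decomposition is:
Bags: B1 = {a, b, c, d, e}
Tree: (single bag)
With just one bag of size 5, the width is 5 − 1 = 4, so tw(G) ≤ 4. On the other hand G contains the 5-clique {a, b, c, d, e}. A clique must lie in a single bag of any decomposition, so no decomposition can have width below 4. The upper and lower bounds meet at 4, so that is the treewidth.

4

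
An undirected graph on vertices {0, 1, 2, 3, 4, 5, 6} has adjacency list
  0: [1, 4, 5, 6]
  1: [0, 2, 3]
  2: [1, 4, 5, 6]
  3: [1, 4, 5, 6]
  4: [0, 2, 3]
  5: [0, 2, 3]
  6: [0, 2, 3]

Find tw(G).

A width-3 tree decomposition is:
Bags: B1 = {0, 2, 3, 6}  B2 = {0, 2, 3, 5}  B3 = {0, 1, 2, 3}  B4 = {0, 2, 3, 4}
Tree: B1–B2, B2–B3, B3–B4
Each bag holds 4 vertices, so the decomposition has width 3, which upper-bounds the treewidth. For the lower bound: the 4 vertex sets {2,6}, {0,5}, {3}, {1} are disjoint, each induces a connected subgraph, and every pair is joined by at least one edge of G. Contracting each set to a single vertex therefore yields K_{4} as a minor, and since treewidth is minor-monotone, tw(G) ≥ tw(K_{4}) = 3. Combining the bounds, tw(G) = 3.

3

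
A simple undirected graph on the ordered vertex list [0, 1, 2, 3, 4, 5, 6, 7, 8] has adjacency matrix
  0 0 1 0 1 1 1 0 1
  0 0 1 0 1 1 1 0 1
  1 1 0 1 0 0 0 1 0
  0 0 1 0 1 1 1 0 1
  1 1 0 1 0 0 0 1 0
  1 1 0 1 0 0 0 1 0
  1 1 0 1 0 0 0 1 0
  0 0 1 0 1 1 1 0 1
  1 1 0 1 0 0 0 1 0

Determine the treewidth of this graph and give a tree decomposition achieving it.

The largest bag has 5 vertices, giving width 4; this decomposition certifies tw(G) ≤ 4. For the lower bound: the 5 vertex sets {0,8}, {4,7}, {3,5}, {1}, {6} are disjoint, each induces a connected subgraph, and every pair is joined by at least one edge of G. Contracting each set to a single vertex therefore yields K_{5} as a minor, and since treewidth is minor-monotone, tw(G) ≥ tw(K_{5}) = 4. Combining the bounds, tw(G) = 4.

Treewidth 4.
One such decomposition:
Bags: B1 = {0, 1, 3, 7, 8}  B2 = {0, 1, 3, 4, 7}  B3 = {0, 1, 3, 5, 7}  B4 = {0, 1, 3, 6, 7}  B5 = {0, 1, 2, 3, 7}
Tree: B1–B2, B2–B3, B3–B4, B4–B5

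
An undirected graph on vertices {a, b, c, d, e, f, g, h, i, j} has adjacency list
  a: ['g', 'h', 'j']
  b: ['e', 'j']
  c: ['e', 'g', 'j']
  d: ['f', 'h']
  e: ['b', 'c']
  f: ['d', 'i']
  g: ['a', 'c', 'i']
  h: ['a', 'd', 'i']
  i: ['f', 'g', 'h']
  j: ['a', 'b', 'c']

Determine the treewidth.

A width-2 tree decomposition is:
Bags: B1 = {d, f, h}  B2 = {f, h, i}  B3 = {a, h, i}  B4 = {a, g, i}  B5 = {a, g, j}  B6 = {c, g, j}  B7 = {b, c, j}  B8 = {b, c, e}
Tree: B1–B2, B2–B3, B3–B4, B4–B5, B5–B6, B6–B7, B7–B8
Every bag has size at most 3, so the width is 3 − 1 = 2 and tw(G) ≤ 2. The edges d–f–i–h–d form a cycle, so G is not a tree and its treewidth is at least 2. Therefore the treewidth is 2.

2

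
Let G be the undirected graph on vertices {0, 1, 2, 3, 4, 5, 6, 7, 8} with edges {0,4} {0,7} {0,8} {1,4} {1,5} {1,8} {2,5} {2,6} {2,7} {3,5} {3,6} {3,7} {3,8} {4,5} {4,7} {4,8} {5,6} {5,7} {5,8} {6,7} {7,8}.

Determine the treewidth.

A width-3 tree decomposition is:
Bags: B1 = {4, 5, 7, 8}  B2 = {0, 4, 7, 8}  B3 = {3, 5, 7, 8}  B4 = {3, 5, 6, 7}  B5 = {2, 5, 6, 7}  B6 = {1, 4, 5, 8}
Tree: B1–B2, B1–B3, B3–B4, B4–B5, B1–B6
Each bag holds 4 vertices, so the decomposition has width 3, which upper-bounds the treewidth. Conversely, {0, 4, 7, 8} is a clique of size 4, and the vertices of any clique must share a bag in every tree decomposition; so some bag has ≥ 4 vertices and tw(G) ≥ 3. The upper and lower bounds meet at 3, so that is the treewidth.

3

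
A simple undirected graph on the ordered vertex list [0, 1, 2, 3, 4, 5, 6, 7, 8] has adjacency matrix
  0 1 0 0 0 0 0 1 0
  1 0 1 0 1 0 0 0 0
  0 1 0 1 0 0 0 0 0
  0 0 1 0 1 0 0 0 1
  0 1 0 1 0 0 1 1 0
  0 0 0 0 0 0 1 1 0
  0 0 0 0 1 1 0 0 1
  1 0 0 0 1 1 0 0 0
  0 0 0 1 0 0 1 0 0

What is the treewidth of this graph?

A width-3 tree decomposition is:
Bags: B1 = {0, 1, 5, 7}  B2 = {1, 4, 5, 7}  B3 = {1, 4, 5, 6}  B4 = {1, 2, 4, 6}  B5 = {2, 3, 4, 6}  B6 = {2, 3, 6, 8}
Tree: B1–B2, B2–B3, B3–B4, B4–B5, B5–B6
Each bag holds 4 vertices, so the decomposition has width 3, which upper-bounds the treewidth. For the lower bound: the 4 vertex sets {0,5,7}, {1}, {4}, {2,3,6,8} are disjoint, each induces a connected subgraph, and every pair is joined by at least one edge of G. Contracting each set to a single vertex therefore yields K_{4} as a minor, and since treewidth is minor-monotone, tw(G) ≥ tw(K_{4}) = 3. Hence tw(G) = 3 exactly.

3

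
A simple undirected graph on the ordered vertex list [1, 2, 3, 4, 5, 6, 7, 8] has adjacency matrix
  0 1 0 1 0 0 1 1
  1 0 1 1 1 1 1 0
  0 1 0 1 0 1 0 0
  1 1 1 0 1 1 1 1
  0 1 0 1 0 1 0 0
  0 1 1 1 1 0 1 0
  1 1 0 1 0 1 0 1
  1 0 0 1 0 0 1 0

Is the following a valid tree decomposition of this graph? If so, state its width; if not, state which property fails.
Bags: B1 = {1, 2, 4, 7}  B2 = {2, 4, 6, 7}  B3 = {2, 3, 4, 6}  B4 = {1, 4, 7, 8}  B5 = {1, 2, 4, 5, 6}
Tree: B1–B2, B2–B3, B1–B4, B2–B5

No — bags containing vertex 1 are not connected in the tree.

A tree decomposition must satisfy three properties: every vertex lies in some bag; for every edge, both endpoints lie together in some bag; and for every vertex, the bags containing it form a connected subtree. Here bags containing vertex 1 are not connected in the tree, so the decomposition is invalid.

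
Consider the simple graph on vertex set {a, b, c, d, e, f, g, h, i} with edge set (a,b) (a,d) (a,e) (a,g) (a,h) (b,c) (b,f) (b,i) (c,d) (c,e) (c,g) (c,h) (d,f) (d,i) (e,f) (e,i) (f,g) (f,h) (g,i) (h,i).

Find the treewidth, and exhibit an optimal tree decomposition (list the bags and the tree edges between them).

Every bag has size at most 5, so the width is 5 − 1 = 4 and tw(G) ≤ 4. For the lower bound: the 5 vertex sets {e,i}, {c,g}, {a,d}, {f}, {h} are disjoint, each induces a connected subgraph, and every pair is joined by at least one edge of G. Contracting each set to a single vertex therefore yields K_{5} as a minor, and since treewidth is minor-monotone, tw(G) ≥ tw(K_{5}) = 4. Hence tw(G) = 4 exactly.

Treewidth 4.
One optimal decomposition is:
Bags: B1 = {a, c, e, f, i}  B2 = {a, c, f, g, i}  B3 = {a, c, d, f, i}  B4 = {a, c, f, h, i}  B5 = {a, b, c, f, i}
Tree: B1–B2, B2–B3, B3–B4, B4–B5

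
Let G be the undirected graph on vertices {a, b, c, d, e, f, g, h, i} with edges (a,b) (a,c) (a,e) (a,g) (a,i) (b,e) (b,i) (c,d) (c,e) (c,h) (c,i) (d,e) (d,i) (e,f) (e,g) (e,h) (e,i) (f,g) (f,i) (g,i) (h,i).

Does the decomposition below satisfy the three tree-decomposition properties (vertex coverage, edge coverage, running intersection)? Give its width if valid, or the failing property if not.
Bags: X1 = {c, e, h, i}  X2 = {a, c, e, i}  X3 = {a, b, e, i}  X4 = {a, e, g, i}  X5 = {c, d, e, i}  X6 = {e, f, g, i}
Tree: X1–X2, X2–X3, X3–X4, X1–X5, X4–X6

Yes; width 3.

Checking the three conditions: (i) the bags cover all of {a, b, c, d, e, f, g, h, i}; (ii) for each edge, some bag contains both endpoints; (iii) the bags containing any fixed vertex form a subtree. All hold, so the decomposition is valid with width 4 − 1 = 3.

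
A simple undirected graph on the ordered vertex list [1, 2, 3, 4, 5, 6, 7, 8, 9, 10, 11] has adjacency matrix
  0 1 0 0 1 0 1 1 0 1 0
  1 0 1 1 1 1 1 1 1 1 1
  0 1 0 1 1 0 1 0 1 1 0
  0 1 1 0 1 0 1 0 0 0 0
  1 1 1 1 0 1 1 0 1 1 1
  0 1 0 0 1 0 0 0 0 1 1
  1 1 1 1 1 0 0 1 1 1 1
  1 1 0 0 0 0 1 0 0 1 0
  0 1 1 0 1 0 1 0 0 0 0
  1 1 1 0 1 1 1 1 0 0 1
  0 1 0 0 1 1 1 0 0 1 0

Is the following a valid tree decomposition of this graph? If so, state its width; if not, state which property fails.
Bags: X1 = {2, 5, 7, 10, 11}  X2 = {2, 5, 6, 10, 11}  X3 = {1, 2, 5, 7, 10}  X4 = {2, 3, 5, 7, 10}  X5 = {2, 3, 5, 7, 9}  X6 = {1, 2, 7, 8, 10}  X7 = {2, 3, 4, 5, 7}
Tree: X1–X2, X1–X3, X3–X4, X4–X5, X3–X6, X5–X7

Vertex coverage: the bags together contain {1, 2, 3, 4, 5, 6, 7, 8, 9, 10, 11}, the full vertex set. Edge coverage: each edge of G has both endpoints in at least one bag. Running intersection: for every vertex, the bags containing it form a connected subtree. All three properties hold, so this is a valid tree decomposition of width max|bag| − 1 = 4, and hence tw(G) ≤ 4.

Yes; width 4.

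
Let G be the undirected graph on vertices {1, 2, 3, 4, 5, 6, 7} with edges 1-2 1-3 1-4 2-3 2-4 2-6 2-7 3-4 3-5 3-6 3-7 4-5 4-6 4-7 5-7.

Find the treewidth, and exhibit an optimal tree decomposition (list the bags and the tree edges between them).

Treewidth 3.
Bags: B1 = {2, 3, 4, 6}  B2 = {2, 3, 4, 7}  B3 = {1, 2, 3, 4}  B4 = {3, 4, 5, 7}
Tree: B1–B2, B1–B3, B2–B4

The largest bag has 4 vertices, giving width 3; this decomposition certifies tw(G) ≤ 3. For the lower bound, the 4 vertices {1, 2, 3, 4} are pairwise adjacent, and any tree decomposition puts a clique entirely inside one bag — forcing width ≥ 3. The upper and lower bounds meet at 3, so that is the treewidth.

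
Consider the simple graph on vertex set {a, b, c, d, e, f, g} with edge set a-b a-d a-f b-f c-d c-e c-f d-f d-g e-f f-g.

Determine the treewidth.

A width-2 tree decomposition is:
Bags: B1 = {a, d, f}  B2 = {d, f, g}  B3 = {c, d, f}  B4 = {c, e, f}  B5 = {a, b, f}
Tree: B1–B2, B1–B3, B3–B4, B1–B5
Every bag has size at most 3, so the width is 3 − 1 = 2 and tw(G) ≤ 2. On the other hand G contains the 3-clique {d, f, g}. A clique must lie in a single bag of any decomposition, so no decomposition can have width below 2. Combining the bounds, tw(G) = 2.

2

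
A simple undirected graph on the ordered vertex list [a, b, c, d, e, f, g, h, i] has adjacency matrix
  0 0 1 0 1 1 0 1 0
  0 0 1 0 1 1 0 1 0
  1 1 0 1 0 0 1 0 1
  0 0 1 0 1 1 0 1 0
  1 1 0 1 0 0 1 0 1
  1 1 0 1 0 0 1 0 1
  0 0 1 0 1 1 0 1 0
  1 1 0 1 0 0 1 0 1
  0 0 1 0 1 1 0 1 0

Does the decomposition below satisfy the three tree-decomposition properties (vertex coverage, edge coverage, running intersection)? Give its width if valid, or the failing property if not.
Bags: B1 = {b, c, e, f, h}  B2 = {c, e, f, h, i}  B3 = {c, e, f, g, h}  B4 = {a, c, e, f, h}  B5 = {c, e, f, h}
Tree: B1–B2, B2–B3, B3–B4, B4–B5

A tree decomposition must satisfy three properties: every vertex lies in some bag; for every edge, both endpoints lie together in some bag; and for every vertex, the bags containing it form a connected subtree. Here vertex d appears in no bag, so the decomposition is invalid.

No — vertex d appears in no bag.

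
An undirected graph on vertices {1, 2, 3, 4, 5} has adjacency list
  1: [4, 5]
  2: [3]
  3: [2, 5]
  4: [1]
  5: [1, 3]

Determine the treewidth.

1

A width-1 tree decomposition is:
Bags: B1 = {1, 4}  B2 = {1, 5}  B3 = {3, 5}  B4 = {2, 3}
Tree: B1–B2, B2–B3, B3–B4
Every bag has size at most 2, so the width is 2 − 1 = 1 and tw(G) ≤ 1. G has an edge, so its treewidth is at least 1. Therefore the treewidth is 1.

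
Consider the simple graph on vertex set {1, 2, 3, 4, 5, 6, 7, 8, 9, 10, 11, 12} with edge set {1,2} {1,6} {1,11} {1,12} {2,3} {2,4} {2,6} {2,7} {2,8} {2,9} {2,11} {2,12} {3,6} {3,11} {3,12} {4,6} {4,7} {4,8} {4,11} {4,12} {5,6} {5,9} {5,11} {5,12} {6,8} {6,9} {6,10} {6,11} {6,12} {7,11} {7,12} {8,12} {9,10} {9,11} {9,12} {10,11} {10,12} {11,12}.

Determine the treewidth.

A width-4 tree decomposition is:
Bags: B1 = {2, 6, 9, 11, 12}  B2 = {2, 4, 6, 11, 12}  B3 = {6, 9, 10, 11, 12}  B4 = {2, 3, 6, 11, 12}  B5 = {2, 4, 7, 11, 12}  B6 = {2, 4, 6, 8, 12}  B7 = {5, 6, 9, 11, 12}  B8 = {1, 2, 6, 11, 12}
Tree: B1–B2, B1–B3, B1–B4, B2–B5, B2–B6, B3–B7, B2–B8
Each bag holds 5 vertices, so the decomposition has width 4, which upper-bounds the treewidth. Conversely, {2, 4, 6, 8, 12} is a clique of size 5, and the vertices of any clique must share a bag in every tree decomposition; so some bag has ≥ 5 vertices and tw(G) ≥ 4. Therefore the treewidth is 4.

4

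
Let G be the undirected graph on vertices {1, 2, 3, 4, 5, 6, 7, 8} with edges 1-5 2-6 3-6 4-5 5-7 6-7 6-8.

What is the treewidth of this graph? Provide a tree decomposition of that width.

Each bag holds 2 vertices, so the decomposition has width 1, which upper-bounds the treewidth. Since G has at least one edge (e.g. 7–6), it is not an edgeless graph, so tw(G) ≥ 1. Hence tw(G) = 1 exactly.

Treewidth 1.
Bags: B1 = {6, 7}  B2 = {5, 7}  B3 = {4, 5}  B4 = {3, 6}  B5 = {1, 5}  B6 = {6, 8}  B7 = {2, 6}
Tree: B1–B2, B2–B3, B1–B4, B2–B5, B1–B6, B1–B7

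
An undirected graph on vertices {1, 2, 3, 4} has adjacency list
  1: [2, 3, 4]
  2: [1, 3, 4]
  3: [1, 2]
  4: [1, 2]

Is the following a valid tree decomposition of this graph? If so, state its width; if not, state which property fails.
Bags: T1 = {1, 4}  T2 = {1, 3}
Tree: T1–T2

No — vertex 2 appears in no bag.

A tree decomposition must satisfy three properties: every vertex lies in some bag; for every edge, both endpoints lie together in some bag; and for every vertex, the bags containing it form a connected subtree. Here vertex 2 appears in no bag, so the decomposition is invalid.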